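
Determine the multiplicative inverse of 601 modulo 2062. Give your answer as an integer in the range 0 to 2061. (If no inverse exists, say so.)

Apply the Euclidean algorithm to 2062 and 601:
2062 = 3·601 + 259
601 = 2·259 + 83
259 = 3·83 + 10
83 = 8·10 + 3
10 = 3·3 + 1
3 = 3·1 + 0
gcd = 1, so the inverse exists. Back-substitute:
1 = 10 − 3·3
1 = −3·83 + 25·10
1 = 25·259 − 78·83
1 = −78·601 + 181·259
1 = 181·2062 − 621·601
Thus 601·(-621) ≡ 1 (mod 2062); reducing, -621 mod 2062 = 1441.

1441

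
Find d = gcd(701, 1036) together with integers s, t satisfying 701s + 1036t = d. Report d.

Repeated division:
1036 = 1·701 + 335
701 = 2·335 + 31
335 = 10·31 + 25
31 = 1·25 + 6
25 = 4·6 + 1
6 = 6·1 + 0
gcd(701, 1036) = 1.
Express as a combination:
1 = 25 − 4·6
1 = −4·31 + 5·25
1 = 5·335 − 54·31
1 = −54·701 + 113·335
1 = 113·1036 − 167·701
So 1 = (113)·1036 + (-167)·701.

1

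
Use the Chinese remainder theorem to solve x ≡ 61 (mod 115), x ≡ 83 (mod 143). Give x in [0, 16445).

15241

Write x = 61 + 115·k. Then 115·k ≡ 83 − 61 ≡ 22 (mod 143).
Need 115⁻¹ mod 143. Extended Euclid on (143, 115):
143 = 1*115 + 28
115 = 4*28 + 3
28 = 9*3 + 1
3 = 3*1 + 0
Back-substitute:
1 = 28 − 9·3
1 = −9·115 + 37·28
1 = 37·143 − 46·115
115⁻¹ ≡ 97 (mod 143), so k ≡ 97·22 ≡ 132 (mod 143).
x = 61 + 115·132 = 15241.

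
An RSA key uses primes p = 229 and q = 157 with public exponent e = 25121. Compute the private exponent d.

22433

φ(n) = (p−1)(q−1) = 228·156 = 35568.
Need d with 25121·d ≡ 1 (mod 35568). Apply the extended Euclidean algorithm:
35568 = 1*25121 + 10447
25121 = 2*10447 + 4227
10447 = 2*4227 + 1993
4227 = 2*1993 + 241
1993 = 8*241 + 65
241 = 3*65 + 46
65 = 1*46 + 19
46 = 2*19 + 8
19 = 2*8 + 3
8 = 2*3 + 2
3 = 1*2 + 1
2 = 2*1 + 0
Back-substitute:
1 = 3 − 2
1 = −8 + 3·3
1 = 3·19 − 7·8
1 = −7·46 + 17·19
1 = 17·65 − 24·46
1 = −24·241 + 89·65
1 = 89·1993 − 736·241
1 = −736·4227 + 1561·1993
1 = 1561·10447 − 3858·4227
1 = −3858·25121 + 9277·10447
1 = 9277·35568 − 13135·25121
So 25121·(-13135) ≡ 1 (mod 35568), hence d ≡ -13135 ≡ 22433 (mod 35568).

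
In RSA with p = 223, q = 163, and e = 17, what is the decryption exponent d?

31733

φ(n) = (p−1)(q−1) = 222·162 = 35964.
Need d with 17·d ≡ 1 (mod 35964). Apply the extended Euclidean algorithm:
35964 = 2115×17 + 9
17 = 1×9 + 8
9 = 1×8 + 1
8 = 8×1 + 0
Back-substitute:
1 = 9 − 8
1 = −17 + 2·9
1 = 2·35964 − 4231·17
So 17·(-4231) ≡ 1 (mod 35964), hence d ≡ -4231 ≡ 31733 (mod 35964).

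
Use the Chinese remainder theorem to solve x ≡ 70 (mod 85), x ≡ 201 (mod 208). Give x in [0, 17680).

Write x = 70 + 85·k. Then 85·k ≡ 201 − 70 ≡ 131 (mod 208).
Need 85⁻¹ mod 208. Extended Euclid on (208, 85):
208 = 2·85 + 38
85 = 2·38 + 9
38 = 4·9 + 2
9 = 4·2 + 1
2 = 2·1 + 0
Back-substitute:
1 = 9 − 4·2
1 = −4·38 + 17·9
1 = 17·85 − 38·38
1 = −38·208 + 93·85
85⁻¹ ≡ 93 (mod 208), so k ≡ 93·131 ≡ 119 (mod 208).
x = 70 + 85·119 = 10185.

10185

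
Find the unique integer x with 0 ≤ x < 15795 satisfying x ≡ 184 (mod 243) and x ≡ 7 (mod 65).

10147

Write x = 184 + 243·k. Then 243·k ≡ 7 − 184 ≡ 18 (mod 65).
Need 243⁻¹ mod 65. Extended Euclid on (65, 48):
65 = 1*48 + 17
48 = 2*17 + 14
17 = 1*14 + 3
14 = 4*3 + 2
3 = 1*2 + 1
2 = 2*1 + 0
Back-substitute:
1 = 3 − 2
1 = −14 + 5·3
1 = 5·17 − 6·14
1 = −6·48 + 17·17
1 = 17·65 − 23·48
243⁻¹ ≡ 42 (mod 65), so k ≡ 42·18 ≡ 41 (mod 65).
x = 184 + 243·41 = 10147.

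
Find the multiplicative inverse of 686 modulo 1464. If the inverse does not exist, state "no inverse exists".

no inverse exists

Compute gcd(686, 1464):
1464 = 2×686 + 92
686 = 7×92 + 42
92 = 2×42 + 8
42 = 5×8 + 2
8 = 4×2 + 0
gcd(686, 1464) = 2 ≠ 1, so 686 has no multiplicative inverse modulo 1464.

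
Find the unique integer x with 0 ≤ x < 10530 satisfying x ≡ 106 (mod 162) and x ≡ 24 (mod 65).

Write x = 106 + 162·k. Then 162·k ≡ 24 − 106 ≡ 48 (mod 65).
Need 162⁻¹ mod 65. Extended Euclid on (65, 32):
65 = 2*32 + 1
32 = 32*1 + 0
Back-substitute:
1 = 65 − 2·32
162⁻¹ ≡ 63 (mod 65), so k ≡ 63·48 ≡ 34 (mod 65).
x = 106 + 162·34 = 5614.

5614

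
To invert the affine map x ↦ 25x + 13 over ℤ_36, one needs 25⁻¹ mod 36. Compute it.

13

Extended Euclidean algorithm:
36 = 1*25 + 11
25 = 2*11 + 3
11 = 3*3 + 2
3 = 1*2 + 1
2 = 2*1 + 0
gcd = 1, so the inverse exists. Back-substitute:
1 = 3 − 2
1 = −11 + 4·3
1 = 4·25 − 9·11
1 = −9·36 + 13·25
So 25·13 ≡ 1 (mod 36).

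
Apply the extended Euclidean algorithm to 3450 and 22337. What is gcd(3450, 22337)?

Euclidean algorithm:
22337 = 6*3450 + 1637
3450 = 2*1637 + 176
1637 = 9*176 + 53
176 = 3*53 + 17
53 = 3*17 + 2
17 = 8*2 + 1
2 = 2*1 + 0
gcd(3450, 22337) = 1.
Back-substituting:
1 = 17 − 8·2
1 = −8·53 + 25·17
1 = 25·176 − 83·53
1 = −83·1637 + 772·176
1 = 772·3450 − 1627·1637
1 = −1627·22337 + 10534·3450
So 1 = (-1627)·22337 + (10534)·3450.

1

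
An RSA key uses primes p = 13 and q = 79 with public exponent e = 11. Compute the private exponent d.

φ(n) = (p−1)(q−1) = 12·78 = 936.
Need d with 11·d ≡ 1 (mod 936). Apply the extended Euclidean algorithm:
936 = 85×11 + 1
11 = 11×1 + 0
Back-substitute:
1 = 936 − 85·11
So 11·(-85) ≡ 1 (mod 936), hence d ≡ -85 ≡ 851 (mod 936).

851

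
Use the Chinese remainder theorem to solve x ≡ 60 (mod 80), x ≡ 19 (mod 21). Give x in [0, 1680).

460

Write x = 60 + 80·k. Then 80·k ≡ 19 − 60 ≡ 1 (mod 21).
Need 80⁻¹ mod 21. Extended Euclid on (21, 17):
21 = 1×17 + 4
17 = 4×4 + 1
4 = 4×1 + 0
Back-substitute:
1 = 17 − 4·4
1 = −4·21 + 5·17
80⁻¹ ≡ 5 (mod 21), so k ≡ 5·1 ≡ 5 (mod 21).
x = 60 + 80·5 = 460.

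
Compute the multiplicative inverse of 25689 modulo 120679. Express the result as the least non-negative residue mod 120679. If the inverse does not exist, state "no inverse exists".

Extended Euclidean algorithm:
120679 = 4*25689 + 17923
25689 = 1*17923 + 7766
17923 = 2*7766 + 2391
7766 = 3*2391 + 593
2391 = 4*593 + 19
593 = 31*19 + 4
19 = 4*4 + 3
4 = 1*3 + 1
3 = 3*1 + 0
The gcd is 1. Working backward:
1 = 4 − 3
1 = −19 + 5·4
1 = 5·593 − 156·19
1 = −156·2391 + 629·593
1 = 629·7766 − 2043·2391
1 = −2043·17923 + 4715·7766
1 = 4715·25689 − 6758·17923
1 = −6758·120679 + 31747·25689
So 25689·31747 ≡ 1 (mod 120679).

31747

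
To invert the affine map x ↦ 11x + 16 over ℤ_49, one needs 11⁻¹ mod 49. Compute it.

Extended Euclidean algorithm:
49 = 4×11 + 5
11 = 2×5 + 1
5 = 5×1 + 0
The gcd is 1. Working backward:
1 = 11 − 2·5
1 = −2·49 + 9·11
So 11·9 ≡ 1 (mod 49).

9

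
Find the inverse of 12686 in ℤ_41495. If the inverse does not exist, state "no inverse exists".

39346

Extended Euclidean algorithm:
41495 = 3·12686 + 3437
12686 = 3·3437 + 2375
3437 = 1·2375 + 1062
2375 = 2·1062 + 251
1062 = 4·251 + 58
251 = 4·58 + 19
58 = 3·19 + 1
19 = 19·1 + 0
The gcd is 1. Working backward:
1 = 58 − 3·19
1 = −3·251 + 13·58
1 = 13·1062 − 55·251
1 = −55·2375 + 123·1062
1 = 123·3437 − 178·2375
1 = −178·12686 + 657·3437
1 = 657·41495 − 2149·12686
Hence 12686⁻¹ ≡ -2149 ≡ 39346 (mod 41495).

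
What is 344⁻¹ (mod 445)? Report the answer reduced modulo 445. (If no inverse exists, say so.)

Apply the Euclidean algorithm to 445 and 344:
445 = 1·344 + 101
344 = 3·101 + 41
101 = 2·41 + 19
41 = 2·19 + 3
19 = 6·3 + 1
3 = 3·1 + 0
Since gcd(344, 445) = 1, back-substitute to write 1 as a combination:
1 = 19 − 6·3
1 = −6·41 + 13·19
1 = 13·101 − 32·41
1 = −32·344 + 109·101
1 = 109·445 − 141·344
Thus 344·(-141) ≡ 1 (mod 445); reducing, -141 mod 445 = 304.

304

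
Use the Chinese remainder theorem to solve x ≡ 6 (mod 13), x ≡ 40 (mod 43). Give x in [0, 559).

Write x = 6 + 13·k. Then 13·k ≡ 40 − 6 ≡ 34 (mod 43).
Need 13⁻¹ mod 43. Extended Euclid on (43, 13):
43 = 3·13 + 4
13 = 3·4 + 1
4 = 4·1 + 0
Back-substitute:
1 = 13 − 3·4
1 = −3·43 + 10·13
13⁻¹ ≡ 10 (mod 43), so k ≡ 10·34 ≡ 39 (mod 43).
x = 6 + 13·39 = 513.

513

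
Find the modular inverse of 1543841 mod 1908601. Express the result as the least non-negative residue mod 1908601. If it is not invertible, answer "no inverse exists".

1852514

gcd(1908601, 1543841) by repeated division:
1908601 = 1·1543841 + 364760
1543841 = 4·364760 + 84801
364760 = 4·84801 + 25556
84801 = 3·25556 + 8133
25556 = 3·8133 + 1157
8133 = 7·1157 + 34
1157 = 34·34 + 1
34 = 34·1 + 0
gcd = 1, so the inverse exists. Back-substitute:
1 = 1157 − 34·34
1 = −34·8133 + 239·1157
1 = 239·25556 − 751·8133
1 = −751·84801 + 2492·25556
1 = 2492·364760 − 10719·84801
1 = −10719·1543841 + 45368·364760
1 = 45368·1908601 − 56087·1543841
Hence 1543841⁻¹ ≡ -56087 ≡ 1852514 (mod 1908601).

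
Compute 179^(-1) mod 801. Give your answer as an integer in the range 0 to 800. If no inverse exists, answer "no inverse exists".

179

Run Euclid on (801, 179):
801 = 4×179 + 85
179 = 2×85 + 9
85 = 9×9 + 4
9 = 2×4 + 1
4 = 4×1 + 0
Since gcd(179, 801) = 1, back-substitute to write 1 as a combination:
1 = 9 − 2·4
1 = −2·85 + 19·9
1 = 19·179 − 40·85
1 = −40·801 + 179·179
So 179·179 ≡ 1 (mod 801).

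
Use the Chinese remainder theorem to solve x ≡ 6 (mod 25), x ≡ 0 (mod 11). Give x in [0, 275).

Write x = 6 + 25·k. Then 25·k ≡ 0 − 6 ≡ 5 (mod 11).
Need 25⁻¹ mod 11. Extended Euclid on (11, 3):
11 = 3*3 + 2
3 = 1*2 + 1
2 = 2*1 + 0
Back-substitute:
1 = 3 − 2
1 = −11 + 4·3
25⁻¹ ≡ 4 (mod 11), so k ≡ 4·5 ≡ 9 (mod 11).
x = 6 + 25·9 = 231.

231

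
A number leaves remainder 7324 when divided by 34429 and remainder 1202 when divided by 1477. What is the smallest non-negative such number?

Write x = 7324 + 34429·k. Then 34429·k ≡ 1202 − 7324 ≡ 1263 (mod 1477).
Need 34429⁻¹ mod 1477. Extended Euclid on (1477, 458):
1477 = 3*458 + 103
458 = 4*103 + 46
103 = 2*46 + 11
46 = 4*11 + 2
11 = 5*2 + 1
2 = 2*1 + 0
Back-substitute:
1 = 11 − 5·2
1 = −5·46 + 21·11
1 = 21·103 − 47·46
1 = −47·458 + 209·103
1 = 209·1477 − 674·458
34429⁻¹ ≡ 803 (mod 1477), so k ≡ 803·1263 ≡ 967 (mod 1477).
x = 7324 + 34429·967 = 33300167.

33300167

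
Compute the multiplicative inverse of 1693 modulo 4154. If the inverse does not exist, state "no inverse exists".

979

Extended Euclidean algorithm:
4154 = 2*1693 + 768
1693 = 2*768 + 157
768 = 4*157 + 140
157 = 1*140 + 17
140 = 8*17 + 4
17 = 4*4 + 1
4 = 4*1 + 0
The gcd is 1. Working backward:
1 = 17 − 4·4
1 = −4·140 + 33·17
1 = 33·157 − 37·140
1 = −37·768 + 181·157
1 = 181·1693 − 399·768
1 = −399·4154 + 979·1693
So 1693·979 ≡ 1 (mod 4154).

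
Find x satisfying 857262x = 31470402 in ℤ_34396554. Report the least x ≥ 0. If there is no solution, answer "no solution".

First find gcd(857262, 34396554):
34396554 = 40×857262 + 106074
857262 = 8×106074 + 8670
106074 = 12×8670 + 2034
8670 = 4×2034 + 534
2034 = 3×534 + 432
534 = 1×432 + 102
432 = 4×102 + 24
102 = 4×24 + 6
24 = 4×6 + 0
gcd = 6 and 6 | 31470402, so solutions exist. Divide through by 6: 142877x ≡ 5245067 (mod 5732759).
Now find 142877⁻¹ mod 5732759:
5732759 = 40·142877 + 17679
142877 = 8·17679 + 1445
17679 = 12·1445 + 339
1445 = 4·339 + 89
339 = 3·89 + 72
89 = 1·72 + 17
72 = 4·17 + 4
17 = 4·4 + 1
4 = 4·1 + 0
Back-substitute:
1 = 17 − 4·4
1 = −4·72 + 17·17
1 = 17·89 − 21·72
1 = −21·339 + 80·89
1 = 80·1445 − 341·339
1 = −341·17679 + 4172·1445
1 = 4172·142877 − 33717·17679
1 = −33717·5732759 + 1352852·142877
So 142877⁻¹ ≡ 1352852 (mod 5732759).
Then x ≡ 1352852·5245067 ≡ 2402967 (mod 5732759); the smallest non-negative solution is x = 2402967.

2402967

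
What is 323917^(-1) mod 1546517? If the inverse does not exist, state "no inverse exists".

344637

Extended Euclidean algorithm:
1546517 = 4×323917 + 250849
323917 = 1×250849 + 73068
250849 = 3×73068 + 31645
73068 = 2×31645 + 9778
31645 = 3×9778 + 2311
9778 = 4×2311 + 534
2311 = 4×534 + 175
534 = 3×175 + 9
175 = 19×9 + 4
9 = 2×4 + 1
4 = 4×1 + 0
Since gcd(323917, 1546517) = 1, back-substitute to write 1 as a combination:
1 = 9 − 2·4
1 = −2·175 + 39·9
1 = 39·534 − 119·175
1 = −119·2311 + 515·534
1 = 515·9778 − 2179·2311
1 = −2179·31645 + 7052·9778
1 = 7052·73068 − 16283·31645
1 = −16283·250849 + 55901·73068
1 = 55901·323917 − 72184·250849
1 = −72184·1546517 + 344637·323917
So 323917·344637 ≡ 1 (mod 1546517).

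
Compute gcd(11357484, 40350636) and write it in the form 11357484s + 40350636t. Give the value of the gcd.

12

Apply Euclid's algorithm to 40350636 and 11357484:
40350636 = 3×11357484 + 6278184
11357484 = 1×6278184 + 5079300
6278184 = 1×5079300 + 1198884
5079300 = 4×1198884 + 283764
1198884 = 4×283764 + 63828
283764 = 4×63828 + 28452
63828 = 2×28452 + 6924
28452 = 4×6924 + 756
6924 = 9×756 + 120
756 = 6×120 + 36
120 = 3×36 + 12
36 = 3×12 + 0
gcd(11357484, 40350636) = 12.
Working backward:
12 = 120 − 3·36
12 = −3·756 + 19·120
12 = 19·6924 − 174·756
12 = −174·28452 + 715·6924
12 = 715·63828 − 1604·28452
12 = −1604·283764 + 7131·63828
12 = 7131·1198884 − 30128·283764
12 = −30128·5079300 + 127643·1198884
12 = 127643·6278184 − 157771·5079300
12 = −157771·11357484 + 285414·6278184
12 = 285414·40350636 − 1014013·11357484
So 12 = (285414)·40350636 + (-1014013)·11357484.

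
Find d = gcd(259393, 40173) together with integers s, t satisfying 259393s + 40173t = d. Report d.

Repeated division:
259393 = 6·40173 + 18355
40173 = 2·18355 + 3463
18355 = 5·3463 + 1040
3463 = 3·1040 + 343
1040 = 3·343 + 11
343 = 31·11 + 2
11 = 5·2 + 1
2 = 2·1 + 0
gcd(259393, 40173) = 1.
Working backward:
1 = 11 − 5·2
1 = −5·343 + 156·11
1 = 156·1040 − 473·343
1 = −473·3463 + 1575·1040
1 = 1575·18355 − 8348·3463
1 = −8348·40173 + 18271·18355
1 = 18271·259393 − 117974·40173
So 1 = (18271)·259393 + (-117974)·40173.

1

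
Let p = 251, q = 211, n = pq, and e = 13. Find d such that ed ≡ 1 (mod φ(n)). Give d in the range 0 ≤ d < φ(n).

8077

φ(n) = (p−1)(q−1) = 250·210 = 52500.
Need d with 13·d ≡ 1 (mod 52500). Apply the extended Euclidean algorithm:
52500 = 4038·13 + 6
13 = 2·6 + 1
6 = 6·1 + 0
Back-substitute:
1 = 13 − 2·6
1 = −2·52500 + 8077·13
So 13·8077 ≡ 1 (mod 52500), hence d = 8077.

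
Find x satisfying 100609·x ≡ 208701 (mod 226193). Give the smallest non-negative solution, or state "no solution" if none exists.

164717

First find gcd(100609, 226193):
226193 = 2×100609 + 24975
100609 = 4×24975 + 709
24975 = 35×709 + 160
709 = 4×160 + 69
160 = 2×69 + 22
69 = 3×22 + 3
22 = 7×3 + 1
3 = 3×1 + 0
gcd = 1, so a unique solution mod 226193 exists.
Back-substitute for the Bézout coefficients:
1 = 22 − 7·3
1 = −7·69 + 22·22
1 = 22·160 − 51·69
1 = −51·709 + 226·160
1 = 226·24975 − 7961·709
1 = −7961·100609 + 32070·24975
1 = 32070·226193 − 72101·100609
So 100609·(-72101) ≡ 1 (mod 226193), giving 100609⁻¹ ≡ 154092.
x ≡ 100609⁻¹·208701 ≡ 154092·208701 ≡ 164717 (mod 226193).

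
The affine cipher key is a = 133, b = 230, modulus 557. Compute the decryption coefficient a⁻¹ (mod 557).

gcd(557, 133) by repeated division:
557 = 4*133 + 25
133 = 5*25 + 8
25 = 3*8 + 1
8 = 8*1 + 0
Since gcd(133, 557) = 1, back-substitute to write 1 as a combination:
1 = 25 − 3·8
1 = −3·133 + 16·25
1 = 16·557 − 67·133
So 133·(-67) ≡ 1 (mod 557), and -67 ≡ 490 (mod 557).

490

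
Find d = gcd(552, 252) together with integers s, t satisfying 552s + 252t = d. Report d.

12

Repeated division:
552 = 2×252 + 48
252 = 5×48 + 12
48 = 4×12 + 0
gcd(552, 252) = 12.
Back-substituting:
12 = 252 − 5·48
12 = −5·552 + 11·252
So 12 = (-5)·552 + (11)·252.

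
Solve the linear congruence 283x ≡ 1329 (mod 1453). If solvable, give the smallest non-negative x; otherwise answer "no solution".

First find gcd(283, 1453):
1453 = 5×283 + 38
283 = 7×38 + 17
38 = 2×17 + 4
17 = 4×4 + 1
4 = 4×1 + 0
gcd = 1, so a unique solution mod 1453 exists.
Back-substitute for the Bézout coefficients:
1 = 17 − 4·4
1 = −4·38 + 9·17
1 = 9·283 − 67·38
1 = −67·1453 + 344·283
So 283·(344) ≡ 1 (mod 1453), giving 283⁻¹ ≡ 344.
x ≡ 283⁻¹·1329 ≡ 344·1329 ≡ 934 (mod 1453).

934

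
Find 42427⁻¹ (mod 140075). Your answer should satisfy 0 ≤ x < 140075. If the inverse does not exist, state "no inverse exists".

Apply the Euclidean algorithm to 140075 and 42427:
140075 = 3·42427 + 12794
42427 = 3·12794 + 4045
12794 = 3·4045 + 659
4045 = 6·659 + 91
659 = 7·91 + 22
91 = 4·22 + 3
22 = 7·3 + 1
3 = 3·1 + 0
gcd = 1, so the inverse exists. Back-substitute:
1 = 22 − 7·3
1 = −7·91 + 29·22
1 = 29·659 − 210·91
1 = −210·4045 + 1289·659
1 = 1289·12794 − 4077·4045
1 = −4077·42427 + 13520·12794
1 = 13520·140075 − 44637·42427
So 42427·(-44637) ≡ 1 (mod 140075), and -44637 ≡ 95438 (mod 140075).

95438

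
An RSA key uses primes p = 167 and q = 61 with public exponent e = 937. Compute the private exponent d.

φ(n) = (p−1)(q−1) = 166·60 = 9960.
Need d with 937·d ≡ 1 (mod 9960). Apply the extended Euclidean algorithm:
9960 = 10*937 + 590
937 = 1*590 + 347
590 = 1*347 + 243
347 = 1*243 + 104
243 = 2*104 + 35
104 = 2*35 + 34
35 = 1*34 + 1
34 = 34*1 + 0
Back-substitute:
1 = 35 − 34
1 = −104 + 3·35
1 = 3·243 − 7·104
1 = −7·347 + 10·243
1 = 10·590 − 17·347
1 = −17·937 + 27·590
1 = 27·9960 − 287·937
So 937·(-287) ≡ 1 (mod 9960), hence d ≡ -287 ≡ 9673 (mod 9960).

9673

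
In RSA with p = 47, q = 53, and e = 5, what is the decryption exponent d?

φ(n) = (p−1)(q−1) = 46·52 = 2392.
Need d with 5·d ≡ 1 (mod 2392). Apply the extended Euclidean algorithm:
2392 = 478×5 + 2
5 = 2×2 + 1
2 = 2×1 + 0
Back-substitute:
1 = 5 − 2·2
1 = −2·2392 + 957·5
So 5·957 ≡ 1 (mod 2392), hence d = 957.

957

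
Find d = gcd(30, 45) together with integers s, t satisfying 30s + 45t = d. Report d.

15

Apply Euclid's algorithm to 45 and 30:
45 = 1*30 + 15
30 = 2*15 + 0
gcd(30, 45) = 15.
Express as a combination:
15 = 45 − 30
So 15 = (1)·45 + (-1)·30.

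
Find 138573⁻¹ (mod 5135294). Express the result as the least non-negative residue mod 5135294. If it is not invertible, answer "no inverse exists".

719563

Apply the Euclidean algorithm to 5135294 and 138573:
5135294 = 37*138573 + 8093
138573 = 17*8093 + 992
8093 = 8*992 + 157
992 = 6*157 + 50
157 = 3*50 + 7
50 = 7*7 + 1
7 = 7*1 + 0
The gcd is 1. Working backward:
1 = 50 − 7·7
1 = −7·157 + 22·50
1 = 22·992 − 139·157
1 = −139·8093 + 1134·992
1 = 1134·138573 − 19417·8093
1 = −19417·5135294 + 719563·138573
So 138573·719563 ≡ 1 (mod 5135294).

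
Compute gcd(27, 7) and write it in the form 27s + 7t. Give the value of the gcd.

Repeated division:
27 = 3×7 + 6
7 = 1×6 + 1
6 = 6×1 + 0
gcd(27, 7) = 1.
Working backward:
1 = 7 − 6
1 = −27 + 4·7
So 1 = (-1)·27 + (4)·7.

1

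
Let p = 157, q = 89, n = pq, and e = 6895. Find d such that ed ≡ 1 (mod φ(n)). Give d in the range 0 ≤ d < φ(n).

φ(n) = (p−1)(q−1) = 156·88 = 13728.
Need d with 6895·d ≡ 1 (mod 13728). Apply the extended Euclidean algorithm:
13728 = 1*6895 + 6833
6895 = 1*6833 + 62
6833 = 110*62 + 13
62 = 4*13 + 10
13 = 1*10 + 3
10 = 3*3 + 1
3 = 3*1 + 0
Back-substitute:
1 = 10 − 3·3
1 = −3·13 + 4·10
1 = 4·62 − 19·13
1 = −19·6833 + 2094·62
1 = 2094·6895 − 2113·6833
1 = −2113·13728 + 4207·6895
So 6895·4207 ≡ 1 (mod 13728), hence d = 4207.

4207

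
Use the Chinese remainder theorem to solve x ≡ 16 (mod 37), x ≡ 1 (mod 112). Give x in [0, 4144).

Write x = 16 + 37·k. Then 37·k ≡ 1 − 16 ≡ 97 (mod 112).
Need 37⁻¹ mod 112. Extended Euclid on (112, 37):
112 = 3*37 + 1
37 = 37*1 + 0
Back-substitute:
1 = 112 − 3·37
37⁻¹ ≡ 109 (mod 112), so k ≡ 109·97 ≡ 45 (mod 112).
x = 16 + 37·45 = 1681.

1681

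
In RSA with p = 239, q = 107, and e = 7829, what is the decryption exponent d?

φ(n) = (p−1)(q−1) = 238·106 = 25228.
Need d with 7829·d ≡ 1 (mod 25228). Apply the extended Euclidean algorithm:
25228 = 3*7829 + 1741
7829 = 4*1741 + 865
1741 = 2*865 + 11
865 = 78*11 + 7
11 = 1*7 + 4
7 = 1*4 + 3
4 = 1*3 + 1
3 = 3*1 + 0
Back-substitute:
1 = 4 − 3
1 = −7 + 2·4
1 = 2·11 − 3·7
1 = −3·865 + 236·11
1 = 236·1741 − 475·865
1 = −475·7829 + 2136·1741
1 = 2136·25228 − 6883·7829
So 7829·(-6883) ≡ 1 (mod 25228), hence d ≡ -6883 ≡ 18345 (mod 25228).

18345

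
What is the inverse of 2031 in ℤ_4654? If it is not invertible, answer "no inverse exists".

4143

Apply the Euclidean algorithm to 4654 and 2031:
4654 = 2·2031 + 592
2031 = 3·592 + 255
592 = 2·255 + 82
255 = 3·82 + 9
82 = 9·9 + 1
9 = 9·1 + 0
Since gcd(2031, 4654) = 1, back-substitute to write 1 as a combination:
1 = 82 − 9·9
1 = −9·255 + 28·82
1 = 28·592 − 65·255
1 = −65·2031 + 223·592
1 = 223·4654 − 511·2031
Hence 2031⁻¹ ≡ -511 ≡ 4143 (mod 4654).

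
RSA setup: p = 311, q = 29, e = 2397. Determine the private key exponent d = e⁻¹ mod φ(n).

2973

φ(n) = (p−1)(q−1) = 310·28 = 8680.
Need d with 2397·d ≡ 1 (mod 8680). Apply the extended Euclidean algorithm:
8680 = 3·2397 + 1489
2397 = 1·1489 + 908
1489 = 1·908 + 581
908 = 1·581 + 327
581 = 1·327 + 254
327 = 1·254 + 73
254 = 3·73 + 35
73 = 2·35 + 3
35 = 11·3 + 2
3 = 1·2 + 1
2 = 2·1 + 0
Back-substitute:
1 = 3 − 2
1 = −35 + 12·3
1 = 12·73 − 25·35
1 = −25·254 + 87·73
1 = 87·327 − 112·254
1 = −112·581 + 199·327
1 = 199·908 − 311·581
1 = −311·1489 + 510·908
1 = 510·2397 − 821·1489
1 = −821·8680 + 2973·2397
So 2397·2973 ≡ 1 (mod 8680), hence d = 2973.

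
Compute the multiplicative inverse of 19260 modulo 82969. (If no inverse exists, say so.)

47089

gcd(82969, 19260) by repeated division:
82969 = 4*19260 + 5929
19260 = 3*5929 + 1473
5929 = 4*1473 + 37
1473 = 39*37 + 30
37 = 1*30 + 7
30 = 4*7 + 2
7 = 3*2 + 1
2 = 2*1 + 0
Since gcd(19260, 82969) = 1, back-substitute to write 1 as a combination:
1 = 7 − 3·2
1 = −3·30 + 13·7
1 = 13·37 − 16·30
1 = −16·1473 + 637·37
1 = 637·5929 − 2564·1473
1 = −2564·19260 + 8329·5929
1 = 8329·82969 − 35880·19260
Thus 19260·(-35880) ≡ 1 (mod 82969); reducing, -35880 mod 82969 = 47089.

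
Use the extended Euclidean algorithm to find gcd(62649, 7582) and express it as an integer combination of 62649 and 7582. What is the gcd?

Repeated division:
62649 = 8*7582 + 1993
7582 = 3*1993 + 1603
1993 = 1*1603 + 390
1603 = 4*390 + 43
390 = 9*43 + 3
43 = 14*3 + 1
3 = 3*1 + 0
gcd(62649, 7582) = 1.
Working backward:
1 = 43 − 14·3
1 = −14·390 + 127·43
1 = 127·1603 − 522·390
1 = −522·1993 + 649·1603
1 = 649·7582 − 2469·1993
1 = −2469·62649 + 20401·7582
So 1 = (-2469)·62649 + (20401)·7582.

1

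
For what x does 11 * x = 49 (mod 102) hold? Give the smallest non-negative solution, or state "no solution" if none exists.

First find gcd(11, 102):
102 = 9·11 + 3
11 = 3·3 + 2
3 = 1·2 + 1
2 = 2·1 + 0
gcd = 1, so a unique solution mod 102 exists.
Back-substitute for the Bézout coefficients:
1 = 3 − 2
1 = −11 + 4·3
1 = 4·102 − 37·11
So 11·(-37) ≡ 1 (mod 102), giving 11⁻¹ ≡ 65.
x ≡ 11⁻¹·49 ≡ 65·49 ≡ 23 (mod 102).

23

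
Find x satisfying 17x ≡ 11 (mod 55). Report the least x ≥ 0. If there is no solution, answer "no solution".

First find gcd(17, 55):
55 = 3×17 + 4
17 = 4×4 + 1
4 = 4×1 + 0
gcd = 1, so a unique solution mod 55 exists.
Back-substitute for the Bézout coefficients:
1 = 17 − 4·4
1 = −4·55 + 13·17
So 17·(13) ≡ 1 (mod 55), giving 17⁻¹ ≡ 13.
x ≡ 17⁻¹·11 ≡ 13·11 ≡ 33 (mod 55).

33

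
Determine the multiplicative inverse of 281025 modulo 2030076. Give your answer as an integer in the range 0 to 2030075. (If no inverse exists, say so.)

no inverse exists

Compute gcd(281025, 2030076):
2030076 = 7*281025 + 62901
281025 = 4*62901 + 29421
62901 = 2*29421 + 4059
29421 = 7*4059 + 1008
4059 = 4*1008 + 27
1008 = 37*27 + 9
27 = 3*9 + 0
The gcd is 9, not 1, hence no inverse exists.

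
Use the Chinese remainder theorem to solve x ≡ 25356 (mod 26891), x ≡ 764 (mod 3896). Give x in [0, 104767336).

98553980

Write x = 25356 + 26891·k. Then 26891·k ≡ 764 − 25356 ≡ 2680 (mod 3896).
Need 26891⁻¹ mod 3896. Extended Euclid on (3896, 3515):
3896 = 1*3515 + 381
3515 = 9*381 + 86
381 = 4*86 + 37
86 = 2*37 + 12
37 = 3*12 + 1
12 = 12*1 + 0
Back-substitute:
1 = 37 − 3·12
1 = −3·86 + 7·37
1 = 7·381 − 31·86
1 = −31·3515 + 286·381
1 = 286·3896 − 317·3515
26891⁻¹ ≡ 3579 (mod 3896), so k ≡ 3579·2680 ≡ 3664 (mod 3896).
x = 25356 + 26891·3664 = 98553980.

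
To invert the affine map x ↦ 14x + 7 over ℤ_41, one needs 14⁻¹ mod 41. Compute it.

Run Euclid on (41, 14):
41 = 2·14 + 13
14 = 1·13 + 1
13 = 13·1 + 0
Since gcd(14, 41) = 1, back-substitute to write 1 as a combination:
1 = 14 − 13
1 = −41 + 3·14
So 14·3 ≡ 1 (mod 41).

3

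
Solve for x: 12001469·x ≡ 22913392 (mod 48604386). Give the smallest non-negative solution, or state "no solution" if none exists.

5928752

First find gcd(12001469, 48604386):
48604386 = 4×12001469 + 598510
12001469 = 20×598510 + 31269
598510 = 19×31269 + 4399
31269 = 7×4399 + 476
4399 = 9×476 + 115
476 = 4×115 + 16
115 = 7×16 + 3
16 = 5×3 + 1
3 = 3×1 + 0
gcd = 1, so a unique solution mod 48604386 exists.
Back-substitute for the Bézout coefficients:
1 = 16 − 5·3
1 = −5·115 + 36·16
1 = 36·476 − 149·115
1 = −149·4399 + 1377·476
1 = 1377·31269 − 9788·4399
1 = −9788·598510 + 187349·31269
1 = 187349·12001469 − 3756768·598510
1 = −3756768·48604386 + 15214421·12001469
So 12001469·(15214421) ≡ 1 (mod 48604386), giving 12001469⁻¹ ≡ 15214421.
x ≡ 12001469⁻¹·22913392 ≡ 15214421·22913392 ≡ 5928752 (mod 48604386).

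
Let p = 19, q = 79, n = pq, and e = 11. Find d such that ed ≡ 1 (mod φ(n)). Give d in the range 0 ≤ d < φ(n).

φ(n) = (p−1)(q−1) = 18·78 = 1404.
Need d with 11·d ≡ 1 (mod 1404). Apply the extended Euclidean algorithm:
1404 = 127×11 + 7
11 = 1×7 + 4
7 = 1×4 + 3
4 = 1×3 + 1
3 = 3×1 + 0
Back-substitute:
1 = 4 − 3
1 = −7 + 2·4
1 = 2·11 − 3·7
1 = −3·1404 + 383·11
So 11·383 ≡ 1 (mod 1404), hence d = 383.

383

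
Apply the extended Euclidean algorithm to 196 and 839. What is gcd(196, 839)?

Repeated division:
839 = 4×196 + 55
196 = 3×55 + 31
55 = 1×31 + 24
31 = 1×24 + 7
24 = 3×7 + 3
7 = 2×3 + 1
3 = 3×1 + 0
gcd(196, 839) = 1.
Back-substituting:
1 = 7 − 2·3
1 = −2·24 + 7·7
1 = 7·31 − 9·24
1 = −9·55 + 16·31
1 = 16·196 − 57·55
1 = −57·839 + 244·196
So 1 = (-57)·839 + (244)·196.

1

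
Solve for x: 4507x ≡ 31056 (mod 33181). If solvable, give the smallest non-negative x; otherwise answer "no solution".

First find gcd(4507, 33181):
33181 = 7×4507 + 1632
4507 = 2×1632 + 1243
1632 = 1×1243 + 389
1243 = 3×389 + 76
389 = 5×76 + 9
76 = 8×9 + 4
9 = 2×4 + 1
4 = 4×1 + 0
gcd = 1, so a unique solution mod 33181 exists.
Back-substitute for the Bézout coefficients:
1 = 9 − 2·4
1 = −2·76 + 17·9
1 = 17·389 − 87·76
1 = −87·1243 + 278·389
1 = 278·1632 − 365·1243
1 = −365·4507 + 1008·1632
1 = 1008·33181 − 7421·4507
So 4507·(-7421) ≡ 1 (mod 33181), giving 4507⁻¹ ≡ 25760.
x ≡ 4507⁻¹·31056 ≡ 25760·31056 ≡ 8650 (mod 33181).

8650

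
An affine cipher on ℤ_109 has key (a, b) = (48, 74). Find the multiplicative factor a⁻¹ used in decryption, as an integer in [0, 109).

25

Run Euclid on (109, 48):
109 = 2×48 + 13
48 = 3×13 + 9
13 = 1×9 + 4
9 = 2×4 + 1
4 = 4×1 + 0
gcd = 1, so the inverse exists. Back-substitute:
1 = 9 − 2·4
1 = −2·13 + 3·9
1 = 3·48 − 11·13
1 = −11·109 + 25·48
So 48·25 ≡ 1 (mod 109).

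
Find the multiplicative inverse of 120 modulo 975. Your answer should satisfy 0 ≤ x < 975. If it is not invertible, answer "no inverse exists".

no inverse exists

Euclidean algorithm on 975, 120:
975 = 8·120 + 15
120 = 8·15 + 0
Since gcd = 15 > 1, 120 is not a unit mod 975.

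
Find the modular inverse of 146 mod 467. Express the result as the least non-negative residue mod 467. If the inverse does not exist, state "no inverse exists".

Run Euclid on (467, 146):
467 = 3×146 + 29
146 = 5×29 + 1
29 = 29×1 + 0
Since gcd(146, 467) = 1, back-substitute to write 1 as a combination:
1 = 146 − 5·29
1 = −5·467 + 16·146
So 146·16 ≡ 1 (mod 467).

16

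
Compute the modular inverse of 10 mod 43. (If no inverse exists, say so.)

13

Run Euclid on (43, 10):
43 = 4*10 + 3
10 = 3*3 + 1
3 = 3*1 + 0
Since gcd(10, 43) = 1, back-substitute to write 1 as a combination:
1 = 10 − 3·3
1 = −3·43 + 13·10
So 10·13 ≡ 1 (mod 43).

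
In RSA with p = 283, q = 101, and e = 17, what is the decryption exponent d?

φ(n) = (p−1)(q−1) = 282·100 = 28200.
Need d with 17·d ≡ 1 (mod 28200). Apply the extended Euclidean algorithm:
28200 = 1658·17 + 14
17 = 1·14 + 3
14 = 4·3 + 2
3 = 1·2 + 1
2 = 2·1 + 0
Back-substitute:
1 = 3 − 2
1 = −14 + 5·3
1 = 5·17 − 6·14
1 = −6·28200 + 9953·17
So 17·9953 ≡ 1 (mod 28200), hence d = 9953.

9953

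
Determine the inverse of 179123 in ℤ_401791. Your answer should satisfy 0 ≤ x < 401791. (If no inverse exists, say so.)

120708

Run Euclid on (401791, 179123):
401791 = 2·179123 + 43545
179123 = 4·43545 + 4943
43545 = 8·4943 + 4001
4943 = 1·4001 + 942
4001 = 4·942 + 233
942 = 4·233 + 10
233 = 23·10 + 3
10 = 3·3 + 1
3 = 3·1 + 0
The gcd is 1. Working backward:
1 = 10 − 3·3
1 = −3·233 + 70·10
1 = 70·942 − 283·233
1 = −283·4001 + 1202·942
1 = 1202·4943 − 1485·4001
1 = −1485·43545 + 13082·4943
1 = 13082·179123 − 53813·43545
1 = −53813·401791 + 120708·179123
So 179123·120708 ≡ 1 (mod 401791).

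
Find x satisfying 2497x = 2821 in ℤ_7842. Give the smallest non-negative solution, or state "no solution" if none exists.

First find gcd(2497, 7842):
7842 = 3×2497 + 351
2497 = 7×351 + 40
351 = 8×40 + 31
40 = 1×31 + 9
31 = 3×9 + 4
9 = 2×4 + 1
4 = 4×1 + 0
gcd = 1, so a unique solution mod 7842 exists.
Back-substitute for the Bézout coefficients:
1 = 9 − 2·4
1 = −2·31 + 7·9
1 = 7·40 − 9·31
1 = −9·351 + 79·40
1 = 79·2497 − 562·351
1 = −562·7842 + 1765·2497
So 2497·(1765) ≡ 1 (mod 7842), giving 2497⁻¹ ≡ 1765.
x ≡ 2497⁻¹·2821 ≡ 1765·2821 ≡ 7237 (mod 7842).

7237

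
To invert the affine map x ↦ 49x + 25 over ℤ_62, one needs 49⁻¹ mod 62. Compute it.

gcd(62, 49) by repeated division:
62 = 1*49 + 13
49 = 3*13 + 10
13 = 1*10 + 3
10 = 3*3 + 1
3 = 3*1 + 0
The gcd is 1. Working backward:
1 = 10 − 3·3
1 = −3·13 + 4·10
1 = 4·49 − 15·13
1 = −15·62 + 19·49
So 49·19 ≡ 1 (mod 62).

19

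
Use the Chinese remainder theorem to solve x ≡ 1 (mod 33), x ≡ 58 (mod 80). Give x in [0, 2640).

Write x = 1 + 33·k. Then 33·k ≡ 58 − 1 ≡ 57 (mod 80).
Need 33⁻¹ mod 80. Extended Euclid on (80, 33):
80 = 2×33 + 14
33 = 2×14 + 5
14 = 2×5 + 4
5 = 1×4 + 1
4 = 4×1 + 0
Back-substitute:
1 = 5 − 4
1 = −14 + 3·5
1 = 3·33 − 7·14
1 = −7·80 + 17·33
33⁻¹ ≡ 17 (mod 80), so k ≡ 17·57 ≡ 9 (mod 80).
x = 1 + 33·9 = 298.

298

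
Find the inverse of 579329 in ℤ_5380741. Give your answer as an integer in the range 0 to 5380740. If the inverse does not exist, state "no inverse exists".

1668262

Apply the Euclidean algorithm to 5380741 and 579329:
5380741 = 9·579329 + 166780
579329 = 3·166780 + 78989
166780 = 2·78989 + 8802
78989 = 8·8802 + 8573
8802 = 1·8573 + 229
8573 = 37·229 + 100
229 = 2·100 + 29
100 = 3·29 + 13
29 = 2·13 + 3
13 = 4·3 + 1
3 = 3·1 + 0
Since gcd(579329, 5380741) = 1, back-substitute to write 1 as a combination:
1 = 13 − 4·3
1 = −4·29 + 9·13
1 = 9·100 − 31·29
1 = −31·229 + 71·100
1 = 71·8573 − 2658·229
1 = −2658·8802 + 2729·8573
1 = 2729·78989 − 24490·8802
1 = −24490·166780 + 51709·78989
1 = 51709·579329 − 179617·166780
1 = −179617·5380741 + 1668262·579329
So 579329·1668262 ≡ 1 (mod 5380741).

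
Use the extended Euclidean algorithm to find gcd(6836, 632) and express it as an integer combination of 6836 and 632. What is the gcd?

4

Euclidean algorithm:
6836 = 10·632 + 516
632 = 1·516 + 116
516 = 4·116 + 52
116 = 2·52 + 12
52 = 4·12 + 4
12 = 3·4 + 0
gcd(6836, 632) = 4.
Working backward:
4 = 52 − 4·12
4 = −4·116 + 9·52
4 = 9·516 − 40·116
4 = −40·632 + 49·516
4 = 49·6836 − 530·632
So 4 = (49)·6836 + (-530)·632.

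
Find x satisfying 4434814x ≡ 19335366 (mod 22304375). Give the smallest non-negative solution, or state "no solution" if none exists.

18882619

First find gcd(4434814, 22304375):
22304375 = 5*4434814 + 130305
4434814 = 34*130305 + 4444
130305 = 29*4444 + 1429
4444 = 3*1429 + 157
1429 = 9*157 + 16
157 = 9*16 + 13
16 = 1*13 + 3
13 = 4*3 + 1
3 = 3*1 + 0
gcd = 1, so a unique solution mod 22304375 exists.
Back-substitute for the Bézout coefficients:
1 = 13 − 4·3
1 = −4·16 + 5·13
1 = 5·157 − 49·16
1 = −49·1429 + 446·157
1 = 446·4444 − 1387·1429
1 = −1387·130305 + 40669·4444
1 = 40669·4434814 − 1384133·130305
1 = −1384133·22304375 + 6961334·4434814
So 4434814·(6961334) ≡ 1 (mod 22304375), giving 4434814⁻¹ ≡ 6961334.
x ≡ 4434814⁻¹·19335366 ≡ 6961334·19335366 ≡ 18882619 (mod 22304375).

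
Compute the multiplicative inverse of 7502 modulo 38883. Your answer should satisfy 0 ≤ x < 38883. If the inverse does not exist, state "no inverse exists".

29849

gcd(38883, 7502) by repeated division:
38883 = 5·7502 + 1373
7502 = 5·1373 + 637
1373 = 2·637 + 99
637 = 6·99 + 43
99 = 2·43 + 13
43 = 3·13 + 4
13 = 3·4 + 1
4 = 4·1 + 0
The gcd is 1. Working backward:
1 = 13 − 3·4
1 = −3·43 + 10·13
1 = 10·99 − 23·43
1 = −23·637 + 148·99
1 = 148·1373 − 319·637
1 = −319·7502 + 1743·1373
1 = 1743·38883 − 9034·7502
Thus 7502·(-9034) ≡ 1 (mod 38883); reducing, -9034 mod 38883 = 29849.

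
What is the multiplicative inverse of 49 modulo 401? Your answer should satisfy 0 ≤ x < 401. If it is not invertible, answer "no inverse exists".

311

Extended Euclidean algorithm:
401 = 8×49 + 9
49 = 5×9 + 4
9 = 2×4 + 1
4 = 4×1 + 0
Since gcd(49, 401) = 1, back-substitute to write 1 as a combination:
1 = 9 − 2·4
1 = −2·49 + 11·9
1 = 11·401 − 90·49
So 49·(-90) ≡ 1 (mod 401), and -90 ≡ 311 (mod 401).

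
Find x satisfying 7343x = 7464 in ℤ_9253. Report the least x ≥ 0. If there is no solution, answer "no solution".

First find gcd(7343, 9253):
9253 = 1*7343 + 1910
7343 = 3*1910 + 1613
1910 = 1*1613 + 297
1613 = 5*297 + 128
297 = 2*128 + 41
128 = 3*41 + 5
41 = 8*5 + 1
5 = 5*1 + 0
gcd = 1, so a unique solution mod 9253 exists.
Back-substitute for the Bézout coefficients:
1 = 41 − 8·5
1 = −8·128 + 25·41
1 = 25·297 − 58·128
1 = −58·1613 + 315·297
1 = 315·1910 − 373·1613
1 = −373·7343 + 1434·1910
1 = 1434·9253 − 1807·7343
So 7343·(-1807) ≡ 1 (mod 9253), giving 7343⁻¹ ≡ 7446.
x ≡ 7343⁻¹·7464 ≡ 7446·7464 ≡ 3426 (mod 9253).

3426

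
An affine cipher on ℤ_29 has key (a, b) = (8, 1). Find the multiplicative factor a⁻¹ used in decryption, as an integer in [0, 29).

11

Apply the Euclidean algorithm to 29 and 8:
29 = 3*8 + 5
8 = 1*5 + 3
5 = 1*3 + 2
3 = 1*2 + 1
2 = 2*1 + 0
The gcd is 1. Working backward:
1 = 3 − 2
1 = −5 + 2·3
1 = 2·8 − 3·5
1 = −3·29 + 11·8
So 8·11 ≡ 1 (mod 29).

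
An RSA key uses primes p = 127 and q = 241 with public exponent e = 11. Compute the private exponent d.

φ(n) = (p−1)(q−1) = 126·240 = 30240.
Need d with 11·d ≡ 1 (mod 30240). Apply the extended Euclidean algorithm:
30240 = 2749·11 + 1
11 = 11·1 + 0
Back-substitute:
1 = 30240 − 2749·11
So 11·(-2749) ≡ 1 (mod 30240), hence d ≡ -2749 ≡ 27491 (mod 30240).

27491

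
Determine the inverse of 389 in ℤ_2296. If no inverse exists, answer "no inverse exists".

gcd(2296, 389) by repeated division:
2296 = 5·389 + 351
389 = 1·351 + 38
351 = 9·38 + 9
38 = 4·9 + 2
9 = 4·2 + 1
2 = 2·1 + 0
Since gcd(389, 2296) = 1, back-substitute to write 1 as a combination:
1 = 9 − 4·2
1 = −4·38 + 17·9
1 = 17·351 − 157·38
1 = −157·389 + 174·351
1 = 174·2296 − 1027·389
Hence 389⁻¹ ≡ -1027 ≡ 1269 (mod 2296).

1269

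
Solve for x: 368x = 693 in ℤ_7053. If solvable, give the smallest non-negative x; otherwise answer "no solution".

1056

First find gcd(368, 7053):
7053 = 19×368 + 61
368 = 6×61 + 2
61 = 30×2 + 1
2 = 2×1 + 0
gcd = 1, so a unique solution mod 7053 exists.
Back-substitute for the Bézout coefficients:
1 = 61 − 30·2
1 = −30·368 + 181·61
1 = 181·7053 − 3469·368
So 368·(-3469) ≡ 1 (mod 7053), giving 368⁻¹ ≡ 3584.
x ≡ 368⁻¹·693 ≡ 3584·693 ≡ 1056 (mod 7053).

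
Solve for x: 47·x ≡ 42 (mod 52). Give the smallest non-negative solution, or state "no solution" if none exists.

2

First find gcd(47, 52):
52 = 1*47 + 5
47 = 9*5 + 2
5 = 2*2 + 1
2 = 2*1 + 0
gcd = 1, so a unique solution mod 52 exists.
Back-substitute for the Bézout coefficients:
1 = 5 − 2·2
1 = −2·47 + 19·5
1 = 19·52 − 21·47
So 47·(-21) ≡ 1 (mod 52), giving 47⁻¹ ≡ 31.
x ≡ 47⁻¹·42 ≡ 31·42 ≡ 2 (mod 52).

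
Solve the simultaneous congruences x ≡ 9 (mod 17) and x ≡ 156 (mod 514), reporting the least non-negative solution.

5296

Write x = 9 + 17·k. Then 17·k ≡ 156 − 9 ≡ 147 (mod 514).
Need 17⁻¹ mod 514. Extended Euclid on (514, 17):
514 = 30·17 + 4
17 = 4·4 + 1
4 = 4·1 + 0
Back-substitute:
1 = 17 − 4·4
1 = −4·514 + 121·17
17⁻¹ ≡ 121 (mod 514), so k ≡ 121·147 ≡ 311 (mod 514).
x = 9 + 17·311 = 5296.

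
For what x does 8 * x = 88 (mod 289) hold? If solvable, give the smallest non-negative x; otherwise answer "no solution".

11

First find gcd(8, 289):
289 = 36×8 + 1
8 = 8×1 + 0
gcd = 1, so a unique solution mod 289 exists.
Back-substitute for the Bézout coefficients:
1 = 289 − 36·8
So 8·(-36) ≡ 1 (mod 289), giving 8⁻¹ ≡ 253.
x ≡ 8⁻¹·88 ≡ 253·88 ≡ 11 (mod 289).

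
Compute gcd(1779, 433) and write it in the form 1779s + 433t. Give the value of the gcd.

Repeated division:
1779 = 4*433 + 47
433 = 9*47 + 10
47 = 4*10 + 7
10 = 1*7 + 3
7 = 2*3 + 1
3 = 3*1 + 0
gcd(1779, 433) = 1.
Express as a combination:
1 = 7 − 2·3
1 = −2·10 + 3·7
1 = 3·47 − 14·10
1 = −14·433 + 129·47
1 = 129·1779 − 530·433
So 1 = (129)·1779 + (-530)·433.

1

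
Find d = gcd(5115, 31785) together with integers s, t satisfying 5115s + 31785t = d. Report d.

Apply Euclid's algorithm to 31785 and 5115:
31785 = 6×5115 + 1095
5115 = 4×1095 + 735
1095 = 1×735 + 360
735 = 2×360 + 15
360 = 24×15 + 0
gcd(5115, 31785) = 15.
Express as a combination:
15 = 735 − 2·360
15 = −2·1095 + 3·735
15 = 3·5115 − 14·1095
15 = −14·31785 + 87·5115
So 15 = (-14)·31785 + (87)·5115.

15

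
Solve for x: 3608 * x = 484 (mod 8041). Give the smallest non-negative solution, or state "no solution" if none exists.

223

First find gcd(3608, 8041):
8041 = 2*3608 + 825
3608 = 4*825 + 308
825 = 2*308 + 209
308 = 1*209 + 99
209 = 2*99 + 11
99 = 9*11 + 0
gcd = 11 and 11 | 484, so solutions exist. Divide through by 11: 328x ≡ 44 (mod 731).
Now find 328⁻¹ mod 731:
731 = 2·328 + 75
328 = 4·75 + 28
75 = 2·28 + 19
28 = 1·19 + 9
19 = 2·9 + 1
9 = 9·1 + 0
Back-substitute:
1 = 19 − 2·9
1 = −2·28 + 3·19
1 = 3·75 − 8·28
1 = −8·328 + 35·75
1 = 35·731 − 78·328
So 328·(-78) ≡ 1 (mod 731), i.e. 328⁻¹ ≡ 653.
Then x ≡ 653·44 ≡ 223 (mod 731); the smallest non-negative solution is x = 223.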